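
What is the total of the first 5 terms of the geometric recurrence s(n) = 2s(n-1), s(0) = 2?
Computing the sequence terms: 2, 4, 8, 16, 32
Adding these values together:

62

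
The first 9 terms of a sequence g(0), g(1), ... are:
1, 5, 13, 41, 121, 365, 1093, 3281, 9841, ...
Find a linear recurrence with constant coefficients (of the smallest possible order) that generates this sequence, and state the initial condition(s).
Look for the lowest-order linear relation among consecutive terms.
Observation: g(n) - 2·g(n-1) - (3)·g(n-2) = 0 holds for the shown terms, and no order-1 relation g(n) = α·g(n-1) + β fits.
Check at n=3: 2·13 + (3)·5 = 41. ✓

g(n) = 2g(n-1) + 3g(n-2), g(0) = 1, g(1) = 5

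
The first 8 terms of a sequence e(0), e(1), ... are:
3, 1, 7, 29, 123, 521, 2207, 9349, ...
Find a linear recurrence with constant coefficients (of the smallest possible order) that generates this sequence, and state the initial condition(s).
Look for the lowest-order linear relation among consecutive terms.
Observation: e(n) - 4·e(n-1) - (1)·e(n-2) = 0 holds for the shown terms, and no order-1 relation e(n) = α·e(n-1) + β fits.
Check at n=3: 4·7 + (1)·1 = 29. ✓

e(n) = 4e(n-1) + e(n-2), e(0) = 3, e(1) = 1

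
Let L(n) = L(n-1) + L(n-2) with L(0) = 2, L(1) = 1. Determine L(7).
Computing the sequence terms:
2, 1, 3, 4, 7, 11, 18, 29

29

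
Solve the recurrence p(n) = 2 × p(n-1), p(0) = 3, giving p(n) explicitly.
Recurrence: p(n) = 2 × p(n-1), initial: p(0) = 3.
Each term is 2 times the previous, so this is geometric with ratio 2. After n steps: p(n) = p(0)·2ⁿ = 3·2ⁿ.

p(n) = 3·2ⁿ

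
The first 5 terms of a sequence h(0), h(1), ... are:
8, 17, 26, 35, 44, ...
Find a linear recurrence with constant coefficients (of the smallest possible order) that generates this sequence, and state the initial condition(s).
Look for the lowest-order linear relation among consecutive terms.
Observation: consecutive differences are constant (= 9).
Check at n=2: 1·17 + 9 = 26. ✓

h(n) = h(n-1) + 9, h(0) = 8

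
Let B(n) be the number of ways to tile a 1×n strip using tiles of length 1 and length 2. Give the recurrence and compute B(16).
Condition on the last tile: it has length 1 (leaving a 1×(n-1) strip) or length 2 (leaving a 1×(n-2) strip), so B(n) = B(n-1) + B(n-2) (order-2 linear recurrence).
For 0 ≤ i < 2 only unit tiles fit, so B(i) = 1.
Iterating the recurrence: B(2) = 2, B(3) = 3, B(4) = 5, B(5) = 8, B(6) = 13, B(7) = 21, B(8) = 34, B(9) = 55, B(10) = 89, B(11) = 144, B(12) = 233, B(13) = 377, B(14) = 610, B(15) = 987, B(16) = 1597.

B(n) = B(n-1) + B(n-2), with B(i) = 1 for 0 ≤ i < 2; B(16) = 1597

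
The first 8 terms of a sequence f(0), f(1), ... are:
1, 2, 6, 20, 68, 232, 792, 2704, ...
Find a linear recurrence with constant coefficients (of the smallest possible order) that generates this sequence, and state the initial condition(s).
Look for the lowest-order linear relation among consecutive terms.
Observation: f(n) - 4·f(n-1) - (-2)·f(n-2) = 0 holds for the shown terms, and no order-1 relation f(n) = α·f(n-1) + β fits.
Check at n=3: 4·6 + (-2)·2 = 20. ✓

f(n) = 4f(n-1) - 2f(n-2), f(0) = 1, f(1) = 2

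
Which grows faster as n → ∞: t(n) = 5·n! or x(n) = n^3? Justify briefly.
Comparing growth rates:
Growth-rate hierarchy: log n ≺ any polynomial ≺ any exponential cⁿ (c>1) ≺ n! ≺ nⁿ.
factorial dominates polynomial degree 3 asymptotically.

t(n) grows faster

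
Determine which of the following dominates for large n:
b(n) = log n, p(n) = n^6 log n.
Comparing growth rates:
Growth-rate hierarchy: log n ≺ any polynomial ≺ any exponential cⁿ (c>1) ≺ n! ≺ nⁿ.
polynomial degree 6 (with log factor) dominates logarithmic asymptotically.

p(n) grows faster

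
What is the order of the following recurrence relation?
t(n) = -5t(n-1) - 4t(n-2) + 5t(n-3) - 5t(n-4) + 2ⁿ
The order is the largest lag k for which t(n-k) appears. Here the deepest term is t(n-4) (the 2ⁿ term is non-homogeneous and does not affect the order), so the order is 4.

Order 4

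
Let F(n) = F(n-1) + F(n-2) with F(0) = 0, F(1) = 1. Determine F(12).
Computing the sequence terms:
0, 1, 1, 2, 3, 5, 8, 13, 21, 34, 55, 89, 144

144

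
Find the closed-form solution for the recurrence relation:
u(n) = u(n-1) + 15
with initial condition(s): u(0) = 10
Recurrence: u(n) = u(n-1) + 15, initial: u(0) = 10.
Each step adds 15, so u(n) = u(0) + 15n = 15n + 10.

u(n) = 15n + 10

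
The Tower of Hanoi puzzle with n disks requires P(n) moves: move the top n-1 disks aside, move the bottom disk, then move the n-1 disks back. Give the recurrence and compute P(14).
Moving n disks = move the top n-1 disks aside (P(n-1) moves) + move the largest disk (1 move) + move the n-1 disks back on top (P(n-1) moves), so P(n) = 2P(n-1) + 1, with P(1) = 1 (a single disk takes one move).
First terms: 1, 3, 7, 15, 31, 63, … — each is one less than a power of 2. Indeed P(n) + 1 = 2(P(n-1) + 1) with P(1) + 1 = 2, so P(n) + 1 = 2ⁿ and P(n) = 2ⁿ - 1.
Hence P(14) = 2^14 - 1 = 16384 - 1 = 16383.

P(n) = 2P(n-1) + 1, P(1) = 1; P(14) = 16383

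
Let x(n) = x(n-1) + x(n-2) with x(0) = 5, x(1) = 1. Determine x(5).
Computing the sequence terms:
5, 1, 6, 7, 13, 20

20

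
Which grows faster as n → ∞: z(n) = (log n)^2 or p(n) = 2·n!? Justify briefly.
Comparing growth rates:
Growth-rate hierarchy: log n ≺ any polynomial ≺ any exponential cⁿ (c>1) ≺ n! ≺ nⁿ.
factorial dominates polylogarithmic (log n)^2 asymptotically.

p(n) grows faster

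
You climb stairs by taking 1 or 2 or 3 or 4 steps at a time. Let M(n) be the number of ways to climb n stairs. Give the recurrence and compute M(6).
Condition on the size of the last step (1 to 4): before it there were n-1, …, n-4 stairs climbed, and these cases are disjoint, so M(n) = M(n-1) + M(n-2) + M(n-3) + M(n-4) (order-4 linear recurrence).
Initial conditions by direct count (compositions of i into parts ≤ 4): M(1) = 1; M(2) = 2; M(3) = 4; M(4) = 8.
Iterating the recurrence: M(5) = 15, M(6) = 29.

M(n) = M(n-1) + M(n-2) + M(n-3) + M(n-4), M(1) = 1, M(2) = 2, M(3) = 4, M(4) = 8; M(6) = 29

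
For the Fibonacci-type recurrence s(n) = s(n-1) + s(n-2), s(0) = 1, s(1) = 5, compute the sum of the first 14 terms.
Computing the sequence terms: 1, 5, 6, 11, 17, 28, 45, 73, 118, 191, 309, 500, 809, 1309
Adding these values together:

3422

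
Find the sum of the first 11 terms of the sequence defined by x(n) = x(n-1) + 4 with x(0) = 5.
Computing the sequence terms: 5, 9, 13, 17, 21, 25, 29, 33, 37, 41, 45
Adding these values together:

275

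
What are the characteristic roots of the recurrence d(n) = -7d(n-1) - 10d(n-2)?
Substitute d(n) = rⁿ and divide through by rⁿ⁻²: r² + 7r + 10 = 0
Factor: (r + 5)(r + 2) = 0, so r = -5, -2.
General solution: d(n) = A·(-5)ⁿ + B·(-2)ⁿ

Characteristic: r² + 7r + 10 = 0, Roots: r = -5, -2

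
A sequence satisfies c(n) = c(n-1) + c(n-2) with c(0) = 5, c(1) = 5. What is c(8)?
Computing the sequence terms:
5, 5, 10, 15, 25, 40, 65, 105, 170

170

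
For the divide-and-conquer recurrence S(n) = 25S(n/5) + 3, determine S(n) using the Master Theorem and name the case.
Master Theorem template: S(n) = a·S(n/b) + f(n).
Here: a=25, b=5, f(n)=3
Compute log_b(a) = log_5(25) = 2.
f(n) = 3 = O(n^(2-ε)) with ε = 2. Case 1: S(n) = Θ(n^log_b(a)) = Θ(n^2).

Case 1: S(n) = Θ(n^2)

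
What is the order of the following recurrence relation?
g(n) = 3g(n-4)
The order is the largest lag k for which g(n-k) appears. Here the deepest term is g(n-4), so the order is 4.

Order 4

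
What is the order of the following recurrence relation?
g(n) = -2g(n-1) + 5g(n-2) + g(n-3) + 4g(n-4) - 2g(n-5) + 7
The order is the largest lag k for which g(n-k) appears. Here the deepest term is g(n-5) (the 7 term is non-homogeneous and does not affect the order), so the order is 5.

Order 5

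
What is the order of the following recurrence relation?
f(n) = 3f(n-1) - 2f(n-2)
The order is the largest lag k for which f(n-k) appears. Here the deepest term is f(n-2), so the order is 2.

Order 2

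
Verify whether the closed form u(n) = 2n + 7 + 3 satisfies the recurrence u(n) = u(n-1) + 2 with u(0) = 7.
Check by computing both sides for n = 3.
From the recurrence with u(0) = 7:
  u(0) = 7, u(1) = 9, u(2) = 11, u(3) = 13
  so the recurrence gives u(3) = 13.
From the proposed closed form u(n) = 2n + 7 + 3:
  u(3) = 16.
The recurrence gives 13 but the closed form gives 16, so the closed form does not satisfy the recurrence.

No, the closed form is incorrect.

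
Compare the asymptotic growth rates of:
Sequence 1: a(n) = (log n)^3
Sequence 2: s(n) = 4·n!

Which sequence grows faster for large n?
Comparing growth rates:
Growth-rate hierarchy: log n ≺ any polynomial ≺ any exponential cⁿ (c>1) ≺ n! ≺ nⁿ.
factorial dominates polylogarithmic (log n)^3 asymptotically.

s(n) grows faster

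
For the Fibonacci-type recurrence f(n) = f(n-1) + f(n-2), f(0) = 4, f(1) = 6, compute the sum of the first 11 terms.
Computing the sequence terms: 4, 6, 10, 16, 26, 42, 68, 110, 178, 288, 466
Adding these values together:

1214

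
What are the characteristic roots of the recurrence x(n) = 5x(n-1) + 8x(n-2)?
Substitute x(n) = rⁿ and divide through by rⁿ⁻²: r² - 5r - 8 = 0
Discriminant: 5² + 4·8 = 57, not a perfect square, so by the quadratic formula r = (5 ± √57)/2.
General solution: x(n) = A·r₁ⁿ + B·r₂ⁿ where r₁,r₂ = (5 ± √57)/2

Characteristic: r² - 5r - 8 = 0, Roots: r = (5 ± √57)/2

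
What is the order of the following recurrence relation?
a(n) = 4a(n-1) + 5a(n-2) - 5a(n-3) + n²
The order is the largest lag k for which a(n-k) appears. Here the deepest term is a(n-3) (the n² term is non-homogeneous and does not affect the order), so the order is 3.

Order 3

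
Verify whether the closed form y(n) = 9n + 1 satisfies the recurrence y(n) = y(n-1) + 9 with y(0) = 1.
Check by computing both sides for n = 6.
From the recurrence with y(0) = 1:
  y(0) = 1, y(1) = 10, y(2) = 19, y(3) = 28, y(4) = 37, y(5) = 46, y(6) = 55
  so the recurrence gives y(6) = 55.
From the proposed closed form y(n) = 9n + 1:
  y(6) = 55.
Both sides give 55 at n = 6, and the initial condition(s) match, so the closed form is consistent.

Yes, the closed form is correct.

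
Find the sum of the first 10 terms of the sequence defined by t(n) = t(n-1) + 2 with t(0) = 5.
Computing the sequence terms: 5, 7, 9, 11, 13, 15, 17, 19, 21, 23
Adding these values together:

140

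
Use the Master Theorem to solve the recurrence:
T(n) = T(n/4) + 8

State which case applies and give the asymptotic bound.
Master Theorem template: T(n) = a·T(n/b) + f(n).
Here: a=1, b=4, f(n)=8
Compute log_b(a) = log_4(1) = 0.
f(n) = 8 = Θ(1). Case 2: T(n) = Θ(log n).

Case 2: T(n) = Θ(log n)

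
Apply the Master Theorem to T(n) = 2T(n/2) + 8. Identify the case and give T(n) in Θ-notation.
Master Theorem template: T(n) = a·T(n/b) + f(n).
Here: a=2, b=2, f(n)=8
Compute log_b(a) = log_2(2) = 1.
f(n) = 8 = O(n^(1-ε)) with ε = 1. Case 1: T(n) = Θ(n^log_b(a)) = Θ(n).

Case 1: T(n) = Θ(n)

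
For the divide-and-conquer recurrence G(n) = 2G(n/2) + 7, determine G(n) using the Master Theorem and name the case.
Master Theorem template: G(n) = a·G(n/b) + f(n).
Here: a=2, b=2, f(n)=7
Compute log_b(a) = log_2(2) = 1.
f(n) = 7 = O(n^(1-ε)) with ε = 1. Case 1: G(n) = Θ(n^log_b(a)) = Θ(n).

Case 1: G(n) = Θ(n)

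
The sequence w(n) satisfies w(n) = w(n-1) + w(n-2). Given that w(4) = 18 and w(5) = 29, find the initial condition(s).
Work backwards using w(k) = w(k+2) - w(k+1):
w(3) = w(5) - w(4) = 29 - 18 = 11
w(2) = w(4) - w(3) = 18 - 11 = 7
w(1) = w(3) - w(2) = 11 - 7 = 4
w(0) = w(2) - w(1) = 7 - 4 = 3

w(0) = 3, w(1) = 4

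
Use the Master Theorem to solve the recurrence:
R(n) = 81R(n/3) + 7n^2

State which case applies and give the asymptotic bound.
Master Theorem template: R(n) = a·R(n/b) + f(n).
Here: a=81, b=3, f(n)=7n^2
Compute log_b(a) = log_3(81) = 4.
f(n) = 7n^2 = O(n^(4-ε)) with ε = 2. Case 1: R(n) = Θ(n^log_b(a)) = Θ(n^4).

Case 1: R(n) = Θ(n^4)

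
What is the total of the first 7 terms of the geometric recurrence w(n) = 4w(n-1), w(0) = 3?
Computing the sequence terms: 3, 12, 48, 192, 768, 3072, 12288
Adding these values together:

16383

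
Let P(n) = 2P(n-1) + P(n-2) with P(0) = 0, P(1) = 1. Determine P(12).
Computing the sequence terms:
0, 1, 2, 5, 12, 29, 70, 169, 408, 985, 2378, 5741, 13860

13860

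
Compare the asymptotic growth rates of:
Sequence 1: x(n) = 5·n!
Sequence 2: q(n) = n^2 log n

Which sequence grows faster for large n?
Comparing growth rates:
Growth-rate hierarchy: log n ≺ any polynomial ≺ any exponential cⁿ (c>1) ≺ n! ≺ nⁿ.
factorial dominates polynomial degree 2 (with log factor) asymptotically.

x(n) grows faster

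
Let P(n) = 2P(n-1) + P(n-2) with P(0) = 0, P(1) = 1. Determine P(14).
Computing the sequence terms:
0, 1, 2, 5, 12, 29, 70, 169, 408, 985, 2378, 5741, 13860, 33461, 80782

80782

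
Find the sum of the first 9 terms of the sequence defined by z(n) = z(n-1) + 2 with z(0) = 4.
Computing the sequence terms: 4, 6, 8, 10, 12, 14, 16, 18, 20
Adding these values together:

108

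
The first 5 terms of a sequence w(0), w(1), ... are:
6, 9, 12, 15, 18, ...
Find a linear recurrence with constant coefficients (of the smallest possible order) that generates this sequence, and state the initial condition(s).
Look for the lowest-order linear relation among consecutive terms.
Observation: consecutive differences are constant (= 3).
Check at n=2: 1·9 + 3 = 12. ✓

w(n) = w(n-1) + 3, w(0) = 6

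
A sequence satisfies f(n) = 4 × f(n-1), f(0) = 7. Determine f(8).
Computing step by step:
f(0) = 7
f(1) = 4 × 7 = 28
f(2) = 4 × 28 = 112
f(3) = 4 × 112 = 448
f(4) = 4 × 448 = 1792
f(5) = 4 × 1792 = 7168
f(6) = 4 × 7168 = 28672
f(7) = 4 × 28672 = 114688
f(8) = 4 × 114688 = 458752

458752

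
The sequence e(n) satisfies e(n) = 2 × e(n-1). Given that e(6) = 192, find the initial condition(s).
In general e(n) = 2ⁿ · e(0). At n = 6: e(0) = e(6) / 2^6 = 192 / 64 = 3.

e(0) = 3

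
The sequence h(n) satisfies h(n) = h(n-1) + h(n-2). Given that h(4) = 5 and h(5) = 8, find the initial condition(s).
Work backwards using h(k) = h(k+2) - h(k+1):
h(3) = h(5) - h(4) = 8 - 5 = 3
h(2) = h(4) - h(3) = 5 - 3 = 2
h(1) = h(3) - h(2) = 3 - 2 = 1
h(0) = h(2) - h(1) = 2 - 1 = 1

h(0) = 1, h(1) = 1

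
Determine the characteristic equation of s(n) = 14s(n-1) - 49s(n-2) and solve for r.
Substitute s(n) = rⁿ and divide through by rⁿ⁻²: r² - 14r + 49 = 0
Factor: (r - 7)² = 0, so r = 7 (double root).
General solution: s(n) = (A + Bn)·7ⁿ

Characteristic: r² - 14r + 49 = 0, Roots: r = 7 (double root)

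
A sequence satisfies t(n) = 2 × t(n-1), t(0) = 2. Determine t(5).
Computing step by step:
t(0) = 2
t(1) = 2 × 2 = 4
t(2) = 2 × 4 = 8
t(3) = 2 × 8 = 16
t(4) = 2 × 16 = 32
t(5) = 2 × 32 = 64

64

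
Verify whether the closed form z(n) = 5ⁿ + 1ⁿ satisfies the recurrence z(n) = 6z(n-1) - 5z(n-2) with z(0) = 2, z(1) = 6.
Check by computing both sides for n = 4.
From the recurrence with z(0) = 2, z(1) = 6:
  z(0) = 2, z(1) = 6, z(2) = 26, z(3) = 126, z(4) = 626
  so the recurrence gives z(4) = 626.
From the proposed closed form z(n) = 5ⁿ + 1ⁿ:
  z(4) = 626.
Both sides give 626 at n = 4, and the initial condition(s) match, so the closed form is consistent.

Yes, the closed form is correct.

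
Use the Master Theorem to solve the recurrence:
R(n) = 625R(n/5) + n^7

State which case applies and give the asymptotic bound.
Master Theorem template: R(n) = a·R(n/b) + f(n).
Here: a=625, b=5, f(n)=n^7
Compute log_b(a) = log_5(625) = 4.
f(n) = n^7 = Ω(n^(4+ε)) with ε = 3, and the regularity condition holds (a·f(n/b) = (a/b^7)·f(n) with a/b^7 = 5^-3 < 1). Case 3: R(n) = Θ(f(n)) = Θ(n^7).

Case 3: R(n) = Θ(n^7)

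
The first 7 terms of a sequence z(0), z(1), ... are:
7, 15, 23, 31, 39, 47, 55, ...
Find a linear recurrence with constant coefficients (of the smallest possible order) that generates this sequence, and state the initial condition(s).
Look for the lowest-order linear relation among consecutive terms.
Observation: consecutive differences are constant (= 8).
Check at n=2: 1·15 + 8 = 23. ✓

z(n) = z(n-1) + 8, z(0) = 7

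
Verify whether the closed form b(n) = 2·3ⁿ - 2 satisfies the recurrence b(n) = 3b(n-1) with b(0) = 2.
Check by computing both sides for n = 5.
From the recurrence with b(0) = 2:
  b(0) = 2, b(1) = 6, b(2) = 18, b(3) = 54, b(4) = 162, b(5) = 486
  so the recurrence gives b(5) = 486.
From the proposed closed form b(n) = 2·3ⁿ - 2:
  b(5) = 484.
The recurrence gives 486 but the closed form gives 484, so the closed form does not satisfy the recurrence.

No, the closed form is incorrect.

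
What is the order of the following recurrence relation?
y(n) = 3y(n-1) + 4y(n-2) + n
The order is the largest lag k for which y(n-k) appears. Here the deepest term is y(n-2) (the n term is non-homogeneous and does not affect the order), so the order is 2.

Order 2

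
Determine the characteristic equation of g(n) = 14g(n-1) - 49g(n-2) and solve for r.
Substitute g(n) = rⁿ and divide through by rⁿ⁻²: r² - 14r + 49 = 0
Factor: (r - 7)² = 0, so r = 7 (double root).
General solution: g(n) = (A + Bn)·7ⁿ

Characteristic: r² - 14r + 49 = 0, Roots: r = 7 (double root)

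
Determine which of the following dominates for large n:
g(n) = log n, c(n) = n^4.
Comparing growth rates:
Growth-rate hierarchy: log n ≺ any polynomial ≺ any exponential cⁿ (c>1) ≺ n! ≺ nⁿ.
polynomial degree 4 dominates logarithmic asymptotically.

c(n) grows faster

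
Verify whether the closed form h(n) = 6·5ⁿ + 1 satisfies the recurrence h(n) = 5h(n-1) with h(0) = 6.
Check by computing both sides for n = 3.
From the recurrence with h(0) = 6:
  h(0) = 6, h(1) = 30, h(2) = 150, h(3) = 750
  so the recurrence gives h(3) = 750.
From the proposed closed form h(n) = 6·5ⁿ + 1:
  h(3) = 751.
The recurrence gives 750 but the closed form gives 751, so the closed form does not satisfy the recurrence.

No, the closed form is incorrect.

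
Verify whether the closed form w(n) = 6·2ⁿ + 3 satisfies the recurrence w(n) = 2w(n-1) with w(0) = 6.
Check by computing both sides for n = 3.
From the recurrence with w(0) = 6:
  w(0) = 6, w(1) = 12, w(2) = 24, w(3) = 48
  so the recurrence gives w(3) = 48.
From the proposed closed form w(n) = 6·2ⁿ + 3:
  w(3) = 51.
The recurrence gives 48 but the closed form gives 51, so the closed form does not satisfy the recurrence.

No, the closed form is incorrect.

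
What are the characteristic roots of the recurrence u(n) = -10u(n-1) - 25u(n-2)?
Substitute u(n) = rⁿ and divide through by rⁿ⁻²: r² + 10r + 25 = 0
Factor: (r + 5)² = 0, so r = -5 (double root).
General solution: u(n) = (A + Bn)·(-5)ⁿ

Characteristic: r² + 10r + 25 = 0, Roots: r = -5 (double root)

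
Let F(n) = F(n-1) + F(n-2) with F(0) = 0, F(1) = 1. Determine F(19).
Computing the sequence terms:
0, 1, 1, 2, 3, 5, 8, 13, 21, 34, 55, 89, 144, 233, 377, 610, 987, 1597, 2584, 4181

4181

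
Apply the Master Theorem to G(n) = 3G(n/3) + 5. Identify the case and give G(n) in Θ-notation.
Master Theorem template: G(n) = a·G(n/b) + f(n).
Here: a=3, b=3, f(n)=5
Compute log_b(a) = log_3(3) = 1.
f(n) = 5 = O(n^(1-ε)) with ε = 1. Case 1: G(n) = Θ(n^log_b(a)) = Θ(n).

Case 1: G(n) = Θ(n)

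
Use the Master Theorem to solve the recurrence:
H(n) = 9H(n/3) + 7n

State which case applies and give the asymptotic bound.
Master Theorem template: H(n) = a·H(n/b) + f(n).
Here: a=9, b=3, f(n)=7n
Compute log_b(a) = log_3(9) = 2.
f(n) = 7n = O(n^(2-ε)) with ε = 1. Case 1: H(n) = Θ(n^log_b(a)) = Θ(n^2).

Case 1: H(n) = Θ(n^2)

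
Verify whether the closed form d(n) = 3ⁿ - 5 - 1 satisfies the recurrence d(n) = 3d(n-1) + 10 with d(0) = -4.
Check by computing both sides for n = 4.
From the recurrence with d(0) = -4:
  d(0) = -4, d(1) = -2, d(2) = 4, d(3) = 22, d(4) = 76
  so the recurrence gives d(4) = 76.
From the proposed closed form d(n) = 3ⁿ - 5 - 1:
  d(4) = 75.
The recurrence gives 76 but the closed form gives 75, so the closed form does not satisfy the recurrence.

No, the closed form is incorrect.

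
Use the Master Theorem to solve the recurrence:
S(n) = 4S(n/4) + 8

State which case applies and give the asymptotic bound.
Master Theorem template: S(n) = a·S(n/b) + f(n).
Here: a=4, b=4, f(n)=8
Compute log_b(a) = log_4(4) = 1.
f(n) = 8 = O(n^(1-ε)) with ε = 1. Case 1: S(n) = Θ(n^log_b(a)) = Θ(n).

Case 1: S(n) = Θ(n)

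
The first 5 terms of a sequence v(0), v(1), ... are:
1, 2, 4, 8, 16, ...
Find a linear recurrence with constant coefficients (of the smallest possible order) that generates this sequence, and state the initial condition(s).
Look for the lowest-order linear relation among consecutive terms.
Observation: each term is 2× the previous.
Check at n=2: 2·2 = 4. ✓

v(n) = 2 × v(n-1), v(0) = 1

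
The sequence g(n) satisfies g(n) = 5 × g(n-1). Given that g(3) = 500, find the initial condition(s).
In general g(n) = 5ⁿ · g(0). At n = 3: g(0) = g(3) / 5^3 = 500 / 125 = 4.

g(0) = 4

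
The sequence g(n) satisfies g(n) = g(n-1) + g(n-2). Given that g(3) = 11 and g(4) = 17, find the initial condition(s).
Work backwards using g(k) = g(k+2) - g(k+1):
g(2) = g(4) - g(3) = 17 - 11 = 6
g(1) = g(3) - g(2) = 11 - 6 = 5
g(0) = g(2) - g(1) = 6 - 5 = 1

g(0) = 1, g(1) = 5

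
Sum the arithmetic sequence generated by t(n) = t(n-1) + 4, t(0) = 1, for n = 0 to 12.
Computing the sequence terms: 1, 5, 9, 13, 17, 21, 25, 29, 33, 37, 41, 45, 49
Adding these values together:

325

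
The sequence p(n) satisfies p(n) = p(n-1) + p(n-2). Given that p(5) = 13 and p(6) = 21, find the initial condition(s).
Work backwards using p(k) = p(k+2) - p(k+1):
p(4) = p(6) - p(5) = 21 - 13 = 8
p(3) = p(5) - p(4) = 13 - 8 = 5
p(2) = p(4) - p(3) = 8 - 5 = 3
p(1) = p(3) - p(2) = 5 - 3 = 2
p(0) = p(2) - p(1) = 3 - 2 = 1

p(0) = 1, p(1) = 2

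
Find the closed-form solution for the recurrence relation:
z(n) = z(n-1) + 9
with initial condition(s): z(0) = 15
Recurrence: z(n) = z(n-1) + 9, initial: z(0) = 15.
Each step adds 9, so z(n) = z(0) + 9n = 9n + 15.

z(n) = 9n + 15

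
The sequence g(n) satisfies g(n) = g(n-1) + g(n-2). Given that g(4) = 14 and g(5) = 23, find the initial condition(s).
Work backwards using g(k) = g(k+2) - g(k+1):
g(3) = g(5) - g(4) = 23 - 14 = 9
g(2) = g(4) - g(3) = 14 - 9 = 5
g(1) = g(3) - g(2) = 9 - 5 = 4
g(0) = g(2) - g(1) = 5 - 4 = 1

g(0) = 1, g(1) = 4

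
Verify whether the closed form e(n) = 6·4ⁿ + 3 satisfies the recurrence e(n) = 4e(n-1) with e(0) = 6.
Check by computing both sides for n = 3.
From the recurrence with e(0) = 6:
  e(0) = 6, e(1) = 24, e(2) = 96, e(3) = 384
  so the recurrence gives e(3) = 384.
From the proposed closed form e(n) = 6·4ⁿ + 3:
  e(3) = 387.
The recurrence gives 384 but the closed form gives 387, so the closed form does not satisfy the recurrence.

No, the closed form is incorrect.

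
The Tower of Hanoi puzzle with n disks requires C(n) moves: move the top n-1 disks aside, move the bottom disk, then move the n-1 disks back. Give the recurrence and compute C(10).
Moving n disks = move the top n-1 disks aside (C(n-1) moves) + move the largest disk (1 move) + move the n-1 disks back on top (C(n-1) moves), so C(n) = 2C(n-1) + 1, with C(1) = 1 (a single disk takes one move).
First terms: 1, 3, 7, 15, 31, 63, … — each is one less than a power of 2. Indeed C(n) + 1 = 2(C(n-1) + 1) with C(1) + 1 = 2, so C(n) + 1 = 2ⁿ and C(n) = 2ⁿ - 1.
Hence C(10) = 2^10 - 1 = 1024 - 1 = 1023.

C(n) = 2C(n-1) + 1, C(1) = 1; C(10) = 1023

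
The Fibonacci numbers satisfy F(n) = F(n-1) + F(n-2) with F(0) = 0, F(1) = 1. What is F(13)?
Computing the sequence terms:
0, 1, 1, 2, 3, 5, 8, 13, 21, 34, 55, 89, 144, 233

233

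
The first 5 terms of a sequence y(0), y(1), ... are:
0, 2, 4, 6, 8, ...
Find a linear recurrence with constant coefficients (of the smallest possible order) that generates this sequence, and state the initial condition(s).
Look for the lowest-order linear relation among consecutive terms.
Observation: consecutive differences are constant (= 2).
Check at n=2: 1·2 + 2 = 4. ✓

y(n) = y(n-1) + 2, y(0) = 0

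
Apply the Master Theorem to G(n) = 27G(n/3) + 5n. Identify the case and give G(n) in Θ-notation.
Master Theorem template: G(n) = a·G(n/b) + f(n).
Here: a=27, b=3, f(n)=5n
Compute log_b(a) = log_3(27) = 3.
f(n) = 5n = O(n^(3-ε)) with ε = 2. Case 1: G(n) = Θ(n^log_b(a)) = Θ(n^3).

Case 1: G(n) = Θ(n^3)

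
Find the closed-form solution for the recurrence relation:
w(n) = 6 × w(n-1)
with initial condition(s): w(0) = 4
Recurrence: w(n) = 6 × w(n-1), initial: w(0) = 4.
Each term is 6 times the previous, so this is geometric with ratio 6. After n steps: w(n) = w(0)·6ⁿ = 4·6ⁿ.

w(n) = 4·6ⁿ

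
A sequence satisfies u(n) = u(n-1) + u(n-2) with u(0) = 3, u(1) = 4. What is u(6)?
Computing the sequence terms:
3, 4, 7, 11, 18, 29, 47

47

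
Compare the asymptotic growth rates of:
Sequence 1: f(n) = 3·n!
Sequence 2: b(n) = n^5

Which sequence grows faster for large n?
Comparing growth rates:
Growth-rate hierarchy: log n ≺ any polynomial ≺ any exponential cⁿ (c>1) ≺ n! ≺ nⁿ.
factorial dominates polynomial degree 5 asymptotically.

f(n) grows faster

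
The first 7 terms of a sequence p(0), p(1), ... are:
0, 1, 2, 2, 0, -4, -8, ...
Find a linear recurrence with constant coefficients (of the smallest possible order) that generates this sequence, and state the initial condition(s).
Look for the lowest-order linear relation among consecutive terms.
Observation: p(n) - 2·p(n-1) - (-2)·p(n-2) = 0 holds for the shown terms, and no order-1 relation p(n) = α·p(n-1) + β fits.
Check at n=3: 2·2 + (-2)·1 = 2. ✓

p(n) = 2p(n-1) - 2p(n-2), p(0) = 0, p(1) = 1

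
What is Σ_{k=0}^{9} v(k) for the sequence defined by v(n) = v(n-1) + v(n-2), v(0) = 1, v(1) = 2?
Computing the sequence terms: 1, 2, 3, 5, 8, 13, 21, 34, 55, 89
Adding these values together:

231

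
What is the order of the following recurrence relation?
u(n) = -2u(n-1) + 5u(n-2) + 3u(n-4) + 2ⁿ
The order is the largest lag k for which u(n-k) appears. Here the deepest term is u(n-4) (the 2ⁿ term is non-homogeneous and does not affect the order), so the order is 4.

Order 4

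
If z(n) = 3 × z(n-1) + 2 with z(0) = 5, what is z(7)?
Computing step by step:
z(0) = 5
z(1) = 3 × 5 + 2 = 17
z(2) = 3 × 17 + 2 = 53
z(3) = 3 × 53 + 2 = 161
z(4) = 3 × 161 + 2 = 485
z(5) = 3 × 485 + 2 = 1457
z(6) = 3 × 1457 + 2 = 4373
z(7) = 3 × 4373 + 2 = 13121

13121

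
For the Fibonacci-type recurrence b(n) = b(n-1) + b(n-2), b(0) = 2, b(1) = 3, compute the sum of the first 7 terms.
Computing the sequence terms: 2, 3, 5, 8, 13, 21, 34
Adding these values together:

86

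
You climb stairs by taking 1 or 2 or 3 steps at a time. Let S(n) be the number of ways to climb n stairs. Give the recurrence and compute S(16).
Condition on the size of the last step (1 to 3): before it there were n-1, …, n-3 stairs climbed, and these cases are disjoint, so S(n) = S(n-1) + S(n-2) + S(n-3) (order-3 linear recurrence).
Initial conditions by direct count (compositions of i into parts ≤ 3): S(1) = 1; S(2) = 2; S(3) = 4.
Iterating the recurrence: S(4) = 7, S(5) = 13, S(6) = 24, S(7) = 44, S(8) = 81, S(9) = 149, S(10) = 274, S(11) = 504, S(12) = 927, S(13) = 1705, S(14) = 3136, S(15) = 5768, S(16) = 10609.

S(n) = S(n-1) + S(n-2) + S(n-3), S(1) = 1, S(2) = 2, S(3) = 4; S(16) = 10609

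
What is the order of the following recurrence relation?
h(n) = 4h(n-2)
The order is the largest lag k for which h(n-k) appears. Here the deepest term is h(n-2), so the order is 2.

Order 2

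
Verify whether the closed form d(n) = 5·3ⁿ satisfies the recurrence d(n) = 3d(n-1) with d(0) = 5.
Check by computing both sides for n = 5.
From the recurrence with d(0) = 5:
  d(0) = 5, d(1) = 15, d(2) = 45, d(3) = 135, d(4) = 405, d(5) = 1215
  so the recurrence gives d(5) = 1215.
From the proposed closed form d(n) = 5·3ⁿ:
  d(5) = 1215.
Both sides give 1215 at n = 5, and the initial condition(s) match, so the closed form is consistent.

Yes, the closed form is correct.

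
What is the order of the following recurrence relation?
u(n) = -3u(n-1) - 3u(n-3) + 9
The order is the largest lag k for which u(n-k) appears. Here the deepest term is u(n-3) (the 9 term is non-homogeneous and does not affect the order), so the order is 3.

Order 3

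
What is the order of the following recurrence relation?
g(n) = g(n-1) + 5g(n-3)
The order is the largest lag k for which g(n-k) appears. Here the deepest term is g(n-3), so the order is 3.

Order 3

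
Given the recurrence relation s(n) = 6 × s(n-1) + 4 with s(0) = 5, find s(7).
Computing step by step:
s(0) = 5
s(1) = 6 × 5 + 4 = 34
s(2) = 6 × 34 + 4 = 208
s(3) = 6 × 208 + 4 = 1252
s(4) = 6 × 1252 + 4 = 7516
s(5) = 6 × 7516 + 4 = 45100
s(6) = 6 × 45100 + 4 = 270604
s(7) = 6 × 270604 + 4 = 1623628

1623628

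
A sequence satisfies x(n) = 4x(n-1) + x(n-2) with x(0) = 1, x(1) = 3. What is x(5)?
Computing the sequence terms:
1, 3, 13, 55, 233, 987

987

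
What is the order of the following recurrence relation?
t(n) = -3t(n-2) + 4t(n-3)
The order is the largest lag k for which t(n-k) appears. Here the deepest term is t(n-3), so the order is 3.

Order 3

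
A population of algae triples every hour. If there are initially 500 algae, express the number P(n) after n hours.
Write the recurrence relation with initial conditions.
Each hour multiplies the count by 3, so the count after n hours depends only on the count after n-1 hours: P(n) = 3 × P(n-1). The starting count gives P(0) = 500.
Unrolling n times gives the closed form P(n) = 500 × 3ⁿ.

P(n) = 3 × P(n-1), P(0) = 500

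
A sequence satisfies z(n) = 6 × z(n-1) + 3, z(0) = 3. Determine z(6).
Computing step by step:
z(0) = 3
z(1) = 6 × 3 + 3 = 21
z(2) = 6 × 21 + 3 = 129
z(3) = 6 × 129 + 3 = 777
z(4) = 6 × 777 + 3 = 4665
z(5) = 6 × 4665 + 3 = 27993
z(6) = 6 × 27993 + 3 = 167961

167961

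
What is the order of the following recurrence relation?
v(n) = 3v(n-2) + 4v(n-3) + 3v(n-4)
The order is the largest lag k for which v(n-k) appears. Here the deepest term is v(n-4), so the order is 4.

Order 4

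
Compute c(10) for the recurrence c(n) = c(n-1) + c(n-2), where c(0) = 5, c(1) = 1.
Computing the sequence terms:
5, 1, 6, 7, 13, 20, 33, 53, 86, 139, 225

225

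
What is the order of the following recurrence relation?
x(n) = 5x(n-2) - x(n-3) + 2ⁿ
The order is the largest lag k for which x(n-k) appears. Here the deepest term is x(n-3) (the 2ⁿ term is non-homogeneous and does not affect the order), so the order is 3.

Order 3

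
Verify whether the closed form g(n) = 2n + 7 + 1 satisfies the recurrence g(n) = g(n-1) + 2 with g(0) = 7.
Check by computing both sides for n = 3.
From the recurrence with g(0) = 7:
  g(0) = 7, g(1) = 9, g(2) = 11, g(3) = 13
  so the recurrence gives g(3) = 13.
From the proposed closed form g(n) = 2n + 7 + 1:
  g(3) = 14.
The recurrence gives 13 but the closed form gives 14, so the closed form does not satisfy the recurrence.

No, the closed form is incorrect.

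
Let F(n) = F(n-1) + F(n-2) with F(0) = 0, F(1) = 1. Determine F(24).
Computing the sequence terms:
0, 1, 1, 2, 3, 5, 8, 13, 21, 34, 55, 89, 144, 233, 377, 610, 987, 1597, 2584, 4181, 6765, 10946, 17711, 28657, 46368

46368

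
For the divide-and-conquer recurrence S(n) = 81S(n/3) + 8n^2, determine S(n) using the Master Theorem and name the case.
Master Theorem template: S(n) = a·S(n/b) + f(n).
Here: a=81, b=3, f(n)=8n^2
Compute log_b(a) = log_3(81) = 4.
f(n) = 8n^2 = O(n^(4-ε)) with ε = 2. Case 1: S(n) = Θ(n^log_b(a)) = Θ(n^4).

Case 1: S(n) = Θ(n^4)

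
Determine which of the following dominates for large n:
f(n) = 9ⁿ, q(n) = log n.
Comparing growth rates:
Growth-rate hierarchy: log n ≺ any polynomial ≺ any exponential cⁿ (c>1) ≺ n! ≺ nⁿ.
exponential base 9 dominates logarithmic asymptotically.

f(n) grows faster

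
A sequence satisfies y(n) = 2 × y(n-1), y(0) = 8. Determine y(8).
Computing step by step:
y(0) = 8
y(1) = 2 × 8 = 16
y(2) = 2 × 16 = 32
y(3) = 2 × 32 = 64
y(4) = 2 × 64 = 128
y(5) = 2 × 128 = 256
y(6) = 2 × 256 = 512
y(7) = 2 × 512 = 1024
y(8) = 2 × 1024 = 2048

2048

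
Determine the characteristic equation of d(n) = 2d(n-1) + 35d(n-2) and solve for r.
Substitute d(n) = rⁿ and divide through by rⁿ⁻²: r² - 2r - 35 = 0
Factor: (r - 7)(r + 5) = 0, so r = 7, -5.
General solution: d(n) = A·7ⁿ + B·(-5)ⁿ

Characteristic: r² - 2r - 35 = 0, Roots: r = 7, -5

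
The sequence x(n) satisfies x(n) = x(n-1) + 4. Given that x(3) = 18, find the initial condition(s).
x(3) = x(0) + 3·4, so x(0) = 18 - 12 = 6.

x(0) = 6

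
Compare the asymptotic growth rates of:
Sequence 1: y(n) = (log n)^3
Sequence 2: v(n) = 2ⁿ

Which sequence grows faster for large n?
Comparing growth rates:
Growth-rate hierarchy: log n ≺ any polynomial ≺ any exponential cⁿ (c>1) ≺ n! ≺ nⁿ.
exponential base 2 dominates polylogarithmic (log n)^3 asymptotically.

v(n) grows faster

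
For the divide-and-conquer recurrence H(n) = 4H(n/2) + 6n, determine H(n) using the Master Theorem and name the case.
Master Theorem template: H(n) = a·H(n/b) + f(n).
Here: a=4, b=2, f(n)=6n
Compute log_b(a) = log_2(4) = 2.
f(n) = 6n = O(n^(2-ε)) with ε = 1. Case 1: H(n) = Θ(n^log_b(a)) = Θ(n^2).

Case 1: H(n) = Θ(n^2)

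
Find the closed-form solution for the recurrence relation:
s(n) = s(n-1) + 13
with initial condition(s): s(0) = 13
Recurrence: s(n) = s(n-1) + 13, initial: s(0) = 13.
Each step adds 13, so s(n) = s(0) + 13n = 13n + 13.

s(n) = 13n + 13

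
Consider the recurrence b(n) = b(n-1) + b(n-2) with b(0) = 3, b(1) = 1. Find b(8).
Computing the sequence terms:
3, 1, 4, 5, 9, 14, 23, 37, 60

60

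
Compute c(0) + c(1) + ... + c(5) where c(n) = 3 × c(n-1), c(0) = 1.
Computing the sequence terms: 1, 3, 9, 27, 81, 243
Adding these values together:

364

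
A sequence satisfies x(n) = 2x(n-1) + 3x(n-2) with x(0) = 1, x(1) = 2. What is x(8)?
Computing the sequence terms:
1, 2, 7, 20, 61, 182, 547, 1640, 4921

4921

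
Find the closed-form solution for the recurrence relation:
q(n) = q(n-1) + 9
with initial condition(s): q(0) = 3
Recurrence: q(n) = q(n-1) + 9, initial: q(0) = 3.
Each step adds 9, so q(n) = q(0) + 9n = 9n + 3.

q(n) = 9n + 3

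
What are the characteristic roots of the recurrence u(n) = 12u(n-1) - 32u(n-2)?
Substitute u(n) = rⁿ and divide through by rⁿ⁻²: r² - 12r + 32 = 0
Factor: (r - 8)(r - 4) = 0, so r = 8, 4.
General solution: u(n) = A·8ⁿ + B·4ⁿ

Characteristic: r² - 12r + 32 = 0, Roots: r = 8, 4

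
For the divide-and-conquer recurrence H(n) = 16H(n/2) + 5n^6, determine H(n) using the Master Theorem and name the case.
Master Theorem template: H(n) = a·H(n/b) + f(n).
Here: a=16, b=2, f(n)=5n^6
Compute log_b(a) = log_2(16) = 4.
f(n) = 5n^6 = Ω(n^(4+ε)) with ε = 2, and the regularity condition holds (a·f(n/b) = (a/b^6)·f(n) with a/b^6 = 2^-2 < 1). Case 3: H(n) = Θ(f(n)) = Θ(n^6).

Case 3: H(n) = Θ(n^6)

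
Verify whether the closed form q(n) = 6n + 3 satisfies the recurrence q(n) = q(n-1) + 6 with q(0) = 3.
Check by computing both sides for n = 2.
From the recurrence with q(0) = 3:
  q(0) = 3, q(1) = 9, q(2) = 15
  so the recurrence gives q(2) = 15.
From the proposed closed form q(n) = 6n + 3:
  q(2) = 15.
Both sides give 15 at n = 2, and the initial condition(s) match, so the closed form is consistent.

Yes, the closed form is correct.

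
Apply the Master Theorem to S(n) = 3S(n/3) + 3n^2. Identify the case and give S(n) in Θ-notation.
Master Theorem template: S(n) = a·S(n/b) + f(n).
Here: a=3, b=3, f(n)=3n^2
Compute log_b(a) = log_3(3) = 1.
f(n) = 3n^2 = Ω(n^(1+ε)) with ε = 1, and the regularity condition holds (a·f(n/b) = (a/b^2)·f(n) with a/b^2 = 3^-1 < 1). Case 3: S(n) = Θ(f(n)) = Θ(n^2).

Case 3: S(n) = Θ(n^2)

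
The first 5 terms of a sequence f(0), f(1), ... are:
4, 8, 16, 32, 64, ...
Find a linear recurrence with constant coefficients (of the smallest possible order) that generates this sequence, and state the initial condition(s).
Look for the lowest-order linear relation among consecutive terms.
Observation: each term is 2× the previous.
Check at n=2: 2·8 = 16. ✓

f(n) = 2 × f(n-1), f(0) = 4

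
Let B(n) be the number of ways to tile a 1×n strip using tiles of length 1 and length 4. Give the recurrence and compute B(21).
Condition on the last tile: it has length 1 (leaving a 1×(n-1) strip) or length 4 (leaving a 1×(n-4) strip), so B(n) = B(n-1) + B(n-4) (order-4 linear recurrence).
For 0 ≤ i < 4 only unit tiles fit, so B(i) = 1.
Iterating the recurrence: B(4) = 2, B(5) = 3, B(6) = 4, B(7) = 5, B(8) = 7, B(9) = 10, B(10) = 14, B(11) = 19, B(12) = 26, B(13) = 36, B(14) = 50, B(15) = 69, B(16) = 95, B(17) = 131, B(18) = 181, B(19) = 250, B(20) = 345, B(21) = 476.

B(n) = B(n-1) + B(n-4), with B(i) = 1 for 0 ≤ i < 4; B(21) = 476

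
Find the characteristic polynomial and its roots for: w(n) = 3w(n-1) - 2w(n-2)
Substitute w(n) = rⁿ and divide through by rⁿ⁻²: r² - 3r + 2 = 0
Factor: (r - 2)(r - 1) = 0, so r = 2, 1.
General solution: w(n) = A·2ⁿ + B·1ⁿ

Characteristic: r² - 3r + 2 = 0, Roots: r = 2, 1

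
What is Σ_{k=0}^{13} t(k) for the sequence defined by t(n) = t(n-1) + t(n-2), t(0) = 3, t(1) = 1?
Computing the sequence terms: 3, 1, 4, 5, 9, 14, 23, 37, 60, 97, 157, 254, 411, 665
Adding these values together:

1740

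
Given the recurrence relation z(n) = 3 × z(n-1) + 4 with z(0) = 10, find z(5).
Computing step by step:
z(0) = 10
z(1) = 3 × 10 + 4 = 34
z(2) = 3 × 34 + 4 = 106
z(3) = 3 × 106 + 4 = 322
z(4) = 3 × 322 + 4 = 970
z(5) = 3 × 970 + 4 = 2914

2914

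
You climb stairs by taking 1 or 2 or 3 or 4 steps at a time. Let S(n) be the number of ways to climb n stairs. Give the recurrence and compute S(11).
Condition on the size of the last step (1 to 4): before it there were n-1, …, n-4 stairs climbed, and these cases are disjoint, so S(n) = S(n-1) + S(n-2) + S(n-3) + S(n-4) (order-4 linear recurrence).
Initial conditions by direct count (compositions of i into parts ≤ 4): S(1) = 1; S(2) = 2; S(3) = 4; S(4) = 8.
Iterating the recurrence: S(5) = 15, S(6) = 29, S(7) = 56, S(8) = 108, S(9) = 208, S(10) = 401, S(11) = 773.

S(n) = S(n-1) + S(n-2) + S(n-3) + S(n-4), S(1) = 1, S(2) = 2, S(3) = 4, S(4) = 8; S(11) = 773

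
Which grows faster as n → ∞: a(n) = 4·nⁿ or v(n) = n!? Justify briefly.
Comparing growth rates:
Growth-rate hierarchy: log n ≺ any polynomial ≺ any exponential cⁿ (c>1) ≺ n! ≺ nⁿ.
super-exponential nⁿ dominates factorial asymptotically.

a(n) grows faster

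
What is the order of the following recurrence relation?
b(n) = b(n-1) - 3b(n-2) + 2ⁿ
The order is the largest lag k for which b(n-k) appears. Here the deepest term is b(n-2) (the 2ⁿ term is non-homogeneous and does not affect the order), so the order is 2.

Order 2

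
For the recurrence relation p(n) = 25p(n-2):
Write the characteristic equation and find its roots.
Substitute p(n) = rⁿ and divide through by rⁿ⁻²: r² - 25 = 0
Factor: (r + 5)(r - 5) = 0, so r = -5, 5.
General solution: p(n) = A·(-5)ⁿ + B·5ⁿ

Characteristic: r² - 25 = 0, Roots: r = -5, 5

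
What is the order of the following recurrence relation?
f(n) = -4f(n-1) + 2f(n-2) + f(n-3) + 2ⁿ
The order is the largest lag k for which f(n-k) appears. Here the deepest term is f(n-3) (the 2ⁿ term is non-homogeneous and does not affect the order), so the order is 3.

Order 3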